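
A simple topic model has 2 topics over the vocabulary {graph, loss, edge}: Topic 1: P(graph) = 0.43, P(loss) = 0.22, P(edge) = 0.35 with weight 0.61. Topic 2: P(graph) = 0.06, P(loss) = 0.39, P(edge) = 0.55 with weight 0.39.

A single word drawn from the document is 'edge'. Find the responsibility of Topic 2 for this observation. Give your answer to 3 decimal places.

0.501

By Bayes' theorem, P(k | x) = π_k f_k(x) / Σ_j π_j f_j(x).
Categorical probabilities:
  L_1 = P(edge | comp) = 0.35
  L_2 = P(edge | comp) = 0.55
Weight by the priors:
  π_1·L_1 = 0.61 × 0.35 = 0.2135
  π_2·L_2 = 0.39 × 0.55 = 0.2145
Sum: 0.2135 + 0.2145 = 0.428
Responsibility of Topic 2: 0.2145 / 0.428 ≈ 0.501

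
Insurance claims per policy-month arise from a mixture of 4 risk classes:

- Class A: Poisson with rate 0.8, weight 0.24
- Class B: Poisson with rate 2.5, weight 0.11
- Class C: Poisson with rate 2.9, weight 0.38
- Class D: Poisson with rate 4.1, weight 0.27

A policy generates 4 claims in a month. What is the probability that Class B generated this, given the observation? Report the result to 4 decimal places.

0.1123

By Bayes' theorem, P(k | x) = P(Z=k) f_k(x) / Σ_j P(Z=j) f_j(x).
Poisson probabilities:
  p_A = 0.00766855
  p_B = 0.133602
  p_C = 0.162154
  p_D = 0.195127
Unnormalised posteriors:
  P(Z=A)·p_A = 0.24 × 0.00766855 = 0.00184045
  P(Z=B)·p_B = 0.11 × 0.133602 = 0.0146962
  P(Z=C)·p_C = 0.38 × 0.162154 = 0.0616184
  P(Z=D)·p_D = 0.27 × 0.195127 = 0.0526842
Sum: 0.00184045 + 0.0146962 + 0.0616184 + 0.0526842 = 0.130839
Responsibility of Class B: 0.0146962 / 0.130839 ≈ 0.1123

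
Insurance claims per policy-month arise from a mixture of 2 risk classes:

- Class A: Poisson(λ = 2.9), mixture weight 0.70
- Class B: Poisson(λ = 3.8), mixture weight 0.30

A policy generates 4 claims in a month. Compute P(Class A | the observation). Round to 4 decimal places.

P(component k | x) = π_k·f_k(x) / marginal(x), where marginal(x) = Σ_j π_j·f_j(x).
Poisson probabilities:
  f_A = e^(−2.9)·2.9^4/4! = 0.162154
  f_B = e^(−3.8)·3.8^4/4! = 0.194359
Prior × likelihood for each component:
  π_A·f_A = 0.70 × 0.162154 = 0.113508
  π_B·f_B = 0.30 × 0.194359 = 0.0583076
Marginal: 0.113508 + 0.0583076 = 0.171815
So the posterior for Class A is 0.113508 / 0.171815 ≈ 0.6606.

0.6606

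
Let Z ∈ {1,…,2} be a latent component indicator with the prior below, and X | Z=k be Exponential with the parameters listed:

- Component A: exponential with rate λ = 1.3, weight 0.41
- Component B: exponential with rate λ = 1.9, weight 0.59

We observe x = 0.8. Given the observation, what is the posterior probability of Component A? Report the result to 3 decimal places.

Posterior ∝ prior × likelihood, so P(k | x) ∝ P(Z=k) f_k(x); normalise over all components.
Exponential densities:
  L_A = 1.3·e^(−1.3·0.8) = 1.3·e^(−1.0400) = 0.459491
  L_B = 1.9·e^(−1.9·0.8) = 1.9·e^(−1.5200) = 0.415553
Weight by the priors:
  P(Z=A)·L_A = 0.41 × 0.459491 = 0.188391
  P(Z=B)·L_B = 0.59 × 0.415553 = 0.245176
Evidence: 0.188391 + 0.245176 = 0.433567
P(Component A | the observation) = 0.188391 / 0.433567 ≈ 0.435

0.435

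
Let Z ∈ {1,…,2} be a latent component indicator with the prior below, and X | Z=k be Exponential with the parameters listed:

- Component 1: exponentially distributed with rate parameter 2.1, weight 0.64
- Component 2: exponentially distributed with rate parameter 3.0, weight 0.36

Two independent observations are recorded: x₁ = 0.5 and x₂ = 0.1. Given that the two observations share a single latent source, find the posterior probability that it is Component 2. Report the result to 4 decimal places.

Apply Bayes' rule: the posterior for each component is proportional to its prior times its likelihood at x.
Since both observations come from the same component, the likelihood for component k is f_k(x₁)·f_k(x₂).
  p_1 = [2.1·e^(−2.1·0.5) = 2.1·e^(−1.0500) = 0.734869] × [1.70223] = 1.25091
  p_2 = [3.0·e^(−3.0·0.5) = 3.0·e^(−1.5000) = 0.66939] × [2.22245] = 1.48769
Weight by the priors:
  π_1·p_1 = 0.64 × 1.25091 = 0.800585
  π_2·p_2 = 0.36 × 1.48769 = 0.535568
Denominator: 0.800585 + 0.535568 = 1.33615
So the posterior for Component 2 is 0.535568 / 1.33615 ≈ 0.4008.

0.4008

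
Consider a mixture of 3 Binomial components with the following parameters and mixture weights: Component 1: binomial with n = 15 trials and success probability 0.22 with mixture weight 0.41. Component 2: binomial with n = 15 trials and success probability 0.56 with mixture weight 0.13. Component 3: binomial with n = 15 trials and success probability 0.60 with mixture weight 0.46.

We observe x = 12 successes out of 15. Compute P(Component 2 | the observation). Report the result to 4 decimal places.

The responsibility of component k is w_k f_k(x) divided by Σ_j w_j f_j(x).
Binomial probabilities:
  f_1 = 2.77567e-06
  f_2 = 0.036866
  f_3 = 0.0633879
Multiply by the mixture weights:
  w_1·f_1 = 0.41 × 2.77567e-06 = 1.13802e-06
  w_2·f_2 = 0.13 × 0.036866 = 0.00479258
  w_3·f_3 = 0.46 × 0.0633879 = 0.0291584
Sum: 1.13802e-06 + 0.00479258 + 0.0291584 = 0.0339521
Responsibility of Component 2: 0.00479258 / 0.0339521 ≈ 0.1412

0.1412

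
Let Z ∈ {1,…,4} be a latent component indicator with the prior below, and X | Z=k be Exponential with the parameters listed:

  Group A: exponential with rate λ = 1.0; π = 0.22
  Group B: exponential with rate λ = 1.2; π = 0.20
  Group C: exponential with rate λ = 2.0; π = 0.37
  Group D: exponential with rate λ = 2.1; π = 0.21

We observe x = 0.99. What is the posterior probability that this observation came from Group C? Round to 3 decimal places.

Apply Bayes' rule: the posterior for each component is proportional to its prior times its likelihood at x.
Exponential densities:
  p_A = 1.0·e^(−1.0·0.99) = 1.0·e^(−0.9900) = 0.371577
  p_B = 1.2·e^(−1.2·0.99) = 1.2·e^(−1.1880) = 0.365796
  p_C = 2.0·e^(−2.0·0.99) = 2.0·e^(−1.9800) = 0.276138
  p_D = 2.1·e^(−2.1·0.99) = 2.1·e^(−2.0790) = 0.262616
Prior × likelihood for each component:
  π_A·p_A = 0.22 × 0.371577 = 0.0817469
  π_B·p_B = 0.20 × 0.365796 = 0.0731593
  π_C·p_C = 0.37 × 0.276138 = 0.102171
  π_D·p_D = 0.21 × 0.262616 = 0.0551493
Sum: 0.0817469 + 0.0731593 + 0.102171 + 0.0551493 = 0.312227
So the posterior for Group C is 0.102171 / 0.312227 ≈ 0.327.

0.327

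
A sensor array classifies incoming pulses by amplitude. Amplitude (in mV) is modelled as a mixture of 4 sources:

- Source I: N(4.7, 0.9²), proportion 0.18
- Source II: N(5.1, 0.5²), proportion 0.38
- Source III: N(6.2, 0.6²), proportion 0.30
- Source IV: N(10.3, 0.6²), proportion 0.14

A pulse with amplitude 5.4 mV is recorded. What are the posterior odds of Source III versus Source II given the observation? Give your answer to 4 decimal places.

0.3238

Posterior odds = (P(Z=i) f_i(x)) / (P(Z=j) f_j(x)); the normalising sum cancels.
Evaluate each component's likelihood at the observed value:
  f_I = (1/(0.9·√(2π)))·exp(−(5.4−4.7)²/(2·0.9²)) = 0.443269·exp(-0.30247) = 0.327572
  f_II = (1/(0.5·√(2π)))·exp(−(5.4−5.1)²/(2·0.5²)) = 0.797885·exp(-0.18000) = 0.666449
  f_III = (1/(0.6·√(2π)))·exp(−(5.4−6.2)²/(2·0.6²)) = 0.664904·exp(-0.88889) = 0.27335
  f_IV = (1/(0.6·√(2π)))·exp(−(5.4−10.3)²/(2·0.6²)) = 0.664904·exp(-33.34722) = 2.18899e-15
Odds = (0.30/0.38) × (0.27335/0.666449) = 0.789474 × 0.410159 ≈ 0.3238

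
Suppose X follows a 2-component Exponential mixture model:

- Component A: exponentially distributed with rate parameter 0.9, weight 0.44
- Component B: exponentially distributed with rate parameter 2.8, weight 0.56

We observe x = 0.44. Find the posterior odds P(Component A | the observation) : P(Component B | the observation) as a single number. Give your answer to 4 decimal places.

0.5827

Only the two components matter; the odds are (P(Z=i) f_i(x)) / (P(Z=j) f_j(x)).
Exponential densities:
  f_A = 0.9·e^(−0.9·0.44) = 0.9·e^(−0.3960) = 0.605706
  f_B = 2.8·e^(−2.8·0.44) = 2.8·e^(−1.2320) = 0.816784
Odds = (0.44/0.56) × (0.605706/0.816784) = 0.785714 × 0.741574 ≈ 0.5827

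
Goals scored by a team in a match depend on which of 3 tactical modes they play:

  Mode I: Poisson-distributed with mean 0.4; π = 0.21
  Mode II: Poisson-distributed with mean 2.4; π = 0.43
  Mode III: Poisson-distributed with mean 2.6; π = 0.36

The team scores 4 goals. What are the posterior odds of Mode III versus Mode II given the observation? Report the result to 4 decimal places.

0.9441

The posterior odds equal the prior odds times the likelihood ratio: (w_i/w_j)·(f_i(x)/f_j(x)).
Evaluate each component's likelihood at the observed value:
  f_I = 0.000715008
  f_II = 0.125408
  f_III = 0.141422
Odds = (0.36/0.43) × (0.141422/0.125408) = 0.837209 × 1.12769 ≈ 0.9441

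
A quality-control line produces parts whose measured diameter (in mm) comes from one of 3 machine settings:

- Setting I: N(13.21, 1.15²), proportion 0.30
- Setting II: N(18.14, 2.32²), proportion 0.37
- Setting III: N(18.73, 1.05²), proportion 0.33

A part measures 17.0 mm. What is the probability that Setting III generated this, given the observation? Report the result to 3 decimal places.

0.362

Posterior ∝ prior × likelihood, so P(k | x) ∝ P(Z=k) f_k(x); normalise over all components.
Normal densities:
  f_I = (1/(1.15·√(2π)))·exp(−(17.0−13.21)²/(2·1.15²)) = 0.346906·exp(-5.43066) = 0.00151952
  f_II = (1/(2.32·√(2π)))·exp(−(17.0−18.14)²/(2·2.32²)) = 0.171958·exp(-0.12073) = 0.152402
  f_III = (1/(1.05·√(2π)))·exp(−(17.0−18.73)²/(2·1.05²)) = 0.379945·exp(-1.35732) = 0.0977783
Weight by the priors:
  P(Z=I)·f_I = 0.30 × 0.00151952 = 0.000455855
  P(Z=II)·f_II = 0.37 × 0.152402 = 0.0563888
  P(Z=III)·f_III = 0.33 × 0.0977783 = 0.0322668
Denominator: 0.000455855 + 0.0563888 + 0.0322668 = 0.0891115
P(Setting III | data) = 0.0322668 / 0.0891115 ≈ 0.362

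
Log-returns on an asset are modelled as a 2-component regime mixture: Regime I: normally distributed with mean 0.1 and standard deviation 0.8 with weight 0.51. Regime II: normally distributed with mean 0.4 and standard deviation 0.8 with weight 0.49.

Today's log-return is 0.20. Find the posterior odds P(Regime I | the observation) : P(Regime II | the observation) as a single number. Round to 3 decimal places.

Since P(k|x) ∝ π_k f_k(x), the posterior odds are π_i f_i(x) / (π_j f_j(x)).
Component likelihoods at x = 0.20:
  L_I = (1/(0.8·√(2π)))·exp(−(0.20−0.1)²/(2·0.8²)) = 0.498678·exp(-0.00781) = 0.494797
  L_II = (1/(0.8·√(2π)))·exp(−(0.20−0.4)²/(2·0.8²)) = 0.498678·exp(-0.03125) = 0.483335
Posterior odds = (π_I·L_I) / (π_II·L_II) = (0.51·0.494797) / (0.49·0.483335) = 0.252347 / 0.236834 ≈ 1.065

1.065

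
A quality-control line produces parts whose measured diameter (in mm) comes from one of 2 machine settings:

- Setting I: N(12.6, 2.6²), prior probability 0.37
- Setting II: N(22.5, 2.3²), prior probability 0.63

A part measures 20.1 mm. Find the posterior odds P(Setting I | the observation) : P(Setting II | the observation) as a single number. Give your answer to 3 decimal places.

0.014

Since P(k|x) ∝ π_k f_k(x), the posterior odds are π_i f_i(x) / (π_j f_j(x)).
Normal densities:
  p_I = 0.00239361
  p_II = 0.100633
0.000885635 / 0.063399 ≈ 0.014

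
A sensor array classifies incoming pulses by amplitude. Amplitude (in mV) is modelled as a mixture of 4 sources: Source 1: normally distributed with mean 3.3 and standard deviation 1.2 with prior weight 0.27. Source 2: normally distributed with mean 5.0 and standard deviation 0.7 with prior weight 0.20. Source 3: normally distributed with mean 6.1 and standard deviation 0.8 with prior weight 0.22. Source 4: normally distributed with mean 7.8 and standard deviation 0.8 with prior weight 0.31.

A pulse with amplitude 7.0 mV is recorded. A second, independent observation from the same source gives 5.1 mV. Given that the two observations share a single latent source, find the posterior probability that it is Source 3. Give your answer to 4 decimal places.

P(component k | x) = w_k·f_k(x) / marginal(x), where marginal(x) = Σ_j w_j·f_j(x).
Since both observations come from the same component, the likelihood for component k is f_k(x₁)·f_k(x₂).
  p_1 = [(1/(1.2·√(2π)))·exp(−(7.0−3.3)²/(2·1.2²)) = 0.332452·exp(-4.75347) = 0.0028663] × [0.107931] = 0.000309364
  p_2 = [(1/(0.7·√(2π)))·exp(−(7.0−5.0)²/(2·0.7²)) = 0.569918·exp(-4.08163) = 0.00962014] × [0.564132] = 0.00542703
  p_3 = [(1/(0.8·√(2π)))·exp(−(7.0−6.1)²/(2·0.8²)) = 0.498678·exp(-0.63281) = 0.264846] × [0.228311] = 0.0604673
  p_4 = [(1/(0.8·√(2π)))·exp(−(7.0−7.8)²/(2·0.8²)) = 0.498678·exp(-0.50000) = 0.302463] × [0.0016764] = 0.000507049
Prior × likelihood for each component:
  w_1·p_1 = 0.27 × 0.000309364 = 8.35282e-05
  w_2·p_2 = 0.20 × 0.00542703 = 0.00108541
  w_3·p_3 = 0.22 × 0.0604673 = 0.0133028
  w_4·p_4 = 0.31 × 0.000507049 = 0.000157185
Normaliser: 8.35282e-05 + 0.00108541 + 0.0133028 + 0.000157185 = 0.0146289
Responsibility of Source 3: 0.0133028 / 0.0146289 ≈ 0.9093

0.9093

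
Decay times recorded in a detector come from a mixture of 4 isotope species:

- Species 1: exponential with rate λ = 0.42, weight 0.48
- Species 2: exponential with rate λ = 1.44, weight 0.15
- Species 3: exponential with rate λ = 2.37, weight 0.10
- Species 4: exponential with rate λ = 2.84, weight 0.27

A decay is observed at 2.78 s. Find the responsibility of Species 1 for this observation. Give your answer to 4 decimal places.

0.9323

By Bayes' theorem, P(k | x) = P(Z=k) f_k(x) / Σ_j P(Z=j) f_j(x).
Component likelihoods at x = 2.78 s:
  L_1 = 0.42·e^(−0.42·2.78) = 0.42·e^(−1.1676) = 0.130667
  L_2 = 1.44·e^(−1.44·2.78) = 1.44·e^(−4.0032) = 0.0262903
  L_3 = 2.37·e^(−2.37·2.78) = 2.37·e^(−6.5886) = 0.00326104
  L_4 = 2.84·e^(−2.84·2.78) = 2.84·e^(−7.8952) = 0.00105798
Unnormalised posteriors:
  P(Z=1)·L_1 = 0.48 × 0.130667 = 0.0627203
  P(Z=2)·L_2 = 0.15 × 0.0262903 = 0.00394354
  P(Z=3)·L_3 = 0.10 × 0.00326104 = 0.000326104
  P(Z=4)·L_4 = 0.27 × 0.00105798 = 0.000285654
Sum: 0.0627203 + 0.00394354 + 0.000326104 + 0.000285654 = 0.0672756
P(Species 1 | 2.78 s) = 0.0627203 / 0.0672756 ≈ 0.9323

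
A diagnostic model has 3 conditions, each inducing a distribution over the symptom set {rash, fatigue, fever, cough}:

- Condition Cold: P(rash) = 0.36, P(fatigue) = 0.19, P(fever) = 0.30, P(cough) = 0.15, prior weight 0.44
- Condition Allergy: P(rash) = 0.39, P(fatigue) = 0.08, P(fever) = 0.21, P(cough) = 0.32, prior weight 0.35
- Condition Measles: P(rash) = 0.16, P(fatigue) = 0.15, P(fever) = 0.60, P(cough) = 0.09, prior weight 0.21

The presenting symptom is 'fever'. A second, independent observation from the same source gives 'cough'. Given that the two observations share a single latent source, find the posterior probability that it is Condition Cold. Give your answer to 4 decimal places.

P(component k | x) = P(Z=k)·f_k(x) / marginal(x), where marginal(x) = Σ_j P(Z=j)·f_j(x).
Since both observations come from the same component, the likelihood for component k is f_k(x₁)·f_k(x₂).
  L_Cold = [P(fever | comp) = 0.30] × [0.15] = 0.045
  L_Allergy = [P(fever | comp) = 0.21] × [0.32] = 0.0672
  L_Measles = [P(fever | comp) = 0.60] × [0.09] = 0.054
Weight by the priors:
  P(Z=Cold)·L_Cold = 0.44 × 0.045 = 0.0198
  P(Z=Allergy)·L_Allergy = 0.35 × 0.0672 = 0.02352
  P(Z=Measles)·L_Measles = 0.21 × 0.054 = 0.01134
Normaliser: 0.0198 + 0.02352 + 0.01134 = 0.05466
Responsibility of Condition Cold: 0.0198 / 0.05466 ≈ 0.3622

0.3622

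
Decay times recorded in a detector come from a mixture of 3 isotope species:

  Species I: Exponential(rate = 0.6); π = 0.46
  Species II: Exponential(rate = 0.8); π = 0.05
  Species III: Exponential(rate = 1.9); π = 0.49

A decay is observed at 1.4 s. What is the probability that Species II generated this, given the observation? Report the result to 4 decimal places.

0.0661

By Bayes' theorem, P(k | x) = w_k f_k(x) / Σ_j w_j f_j(x).
Exponential densities:
  p_I = 0.259026
  p_II = 0.261024
  p_III = 0.132902
Prior × likelihood for each component:
  w_I·p_I = 0.46 × 0.259026 = 0.119152
  w_II·p_II = 0.05 × 0.261024 = 0.0130512
  w_III·p_III = 0.49 × 0.132902 = 0.0651218
Denominator: 0.119152 + 0.0130512 + 0.0651218 = 0.197325
Responsibility of Species II: 0.0130512 / 0.197325 ≈ 0.0661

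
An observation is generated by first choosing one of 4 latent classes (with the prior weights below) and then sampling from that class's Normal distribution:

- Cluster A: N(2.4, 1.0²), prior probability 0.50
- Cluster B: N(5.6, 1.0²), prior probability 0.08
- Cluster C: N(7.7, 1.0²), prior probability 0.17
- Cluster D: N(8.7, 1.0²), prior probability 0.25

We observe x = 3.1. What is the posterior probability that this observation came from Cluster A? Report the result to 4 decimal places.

0.9911

The responsibility of component k is π_k f_k(x) divided by Σ_j π_j f_j(x).
Component likelihoods at x = 3.1:
  p_A = 0.312254
  p_B = 0.0175283
  p_C = 1.01409e-05
  p_D = 6.18262e-08
Prior × likelihood for each component:
  π_A·p_A = 0.50 × 0.312254 = 0.156127
  π_B·p_B = 0.08 × 0.0175283 = 0.00140226
  π_C·p_C = 0.17 × 1.01409e-05 = 1.72394e-06
  π_D·p_D = 0.25 × 6.18262e-08 = 1.54566e-08
Normaliser: 0.156127 + 0.00140226 + 1.72394e-06 + 1.54566e-08 = 0.157531
So the posterior for Cluster A is 0.156127 / 0.157531 ≈ 0.9911.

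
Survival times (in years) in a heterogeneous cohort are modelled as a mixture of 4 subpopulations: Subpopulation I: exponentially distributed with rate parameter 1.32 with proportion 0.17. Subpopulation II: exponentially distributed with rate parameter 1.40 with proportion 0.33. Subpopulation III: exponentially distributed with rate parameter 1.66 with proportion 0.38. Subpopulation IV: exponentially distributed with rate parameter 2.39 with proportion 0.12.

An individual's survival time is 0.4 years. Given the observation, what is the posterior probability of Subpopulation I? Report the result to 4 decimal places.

0.1592

P(component k | x) = π_k·f_k(x) / marginal(x), where marginal(x) = Σ_j π_j·f_j(x).
Exponential densities:
  f_I = 0.778514
  f_II = 0.799693
  f_III = 0.854548
  f_IV = 0.918782
Multiply by the mixture weights:
  π_I·f_I = 0.17 × 0.778514 = 0.132347
  π_II·f_II = 0.33 × 0.799693 = 0.263899
  π_III·f_III = 0.38 × 0.854548 = 0.324728
  π_IV·f_IV = 0.12 × 0.918782 = 0.110254
Denominator: 0.132347 + 0.263899 + 0.324728 + 0.110254 = 0.831228
P(Subpopulation I | 0.4 years) = 0.132347 / 0.831228 ≈ 0.1592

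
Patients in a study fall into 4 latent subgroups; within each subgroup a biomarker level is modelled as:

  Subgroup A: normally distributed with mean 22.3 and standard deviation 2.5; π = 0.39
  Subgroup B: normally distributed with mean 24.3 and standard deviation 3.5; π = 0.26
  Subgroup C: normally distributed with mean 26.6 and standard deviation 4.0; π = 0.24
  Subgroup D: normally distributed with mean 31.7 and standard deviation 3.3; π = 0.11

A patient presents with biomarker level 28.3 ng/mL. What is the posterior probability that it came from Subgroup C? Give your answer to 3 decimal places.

The responsibility of component k is π_k f_k(x) divided by Σ_j π_j f_j(x).
Evaluate each component's likelihood at the observed value:
  p_A = (1/(2.5·√(2π)))·exp(−(28.3−22.3)²/(2·2.5²)) = 0.159577·exp(-2.88000) = 0.00895781
  p_B = (1/(3.5·√(2π)))·exp(−(28.3−24.3)²/(2·3.5²)) = 0.113984·exp(-0.65306) = 0.0593227
  p_C = (1/(4.0·√(2π)))·exp(−(28.3−26.6)²/(2·4.0²)) = 0.099736·exp(-0.09031) = 0.091123
  p_D = (1/(3.3·√(2π)))·exp(−(28.3−31.7)²/(2·3.3²)) = 0.120892·exp(-0.53076) = 0.0711032
Unnormalised posteriors:
  π_A·p_A = 0.39 × 0.00895781 = 0.00349355
  π_B·p_B = 0.26 × 0.0593227 = 0.0154239
  π_C·p_C = 0.24 × 0.091123 = 0.0218695
  π_D·p_D = 0.11 × 0.0711032 = 0.00782135
Sum: 0.00349355 + 0.0154239 + 0.0218695 + 0.00782135 = 0.0486083
Responsibility of Subgroup C: 0.0218695 / 0.0486083 ≈ 0.450

0.450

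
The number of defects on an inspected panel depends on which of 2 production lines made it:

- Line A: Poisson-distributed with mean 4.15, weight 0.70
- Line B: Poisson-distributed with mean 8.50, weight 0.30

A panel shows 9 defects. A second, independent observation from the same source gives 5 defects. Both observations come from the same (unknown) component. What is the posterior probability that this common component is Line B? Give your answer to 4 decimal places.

0.6201

By Bayes' theorem, P(k | x) = w_k f_k(x) / Σ_j w_j f_j(x).
Since both observations come from the same component, the likelihood for component k is f_k(x₁)·f_k(x₂).
  p_A = [0.0158616] × [0.16171] = 0.00256499
  p_B = [0.129869] × [0.0752333] = 0.00977045
Unnormalised posteriors:
  w_A·p_A = 0.70 × 0.00256499 = 0.00179549
  w_B·p_B = 0.30 × 0.00977045 = 0.00293113
Marginal: 0.00179549 + 0.00293113 = 0.00472662
So the posterior for Line B is 0.00293113 / 0.00472662 ≈ 0.6201.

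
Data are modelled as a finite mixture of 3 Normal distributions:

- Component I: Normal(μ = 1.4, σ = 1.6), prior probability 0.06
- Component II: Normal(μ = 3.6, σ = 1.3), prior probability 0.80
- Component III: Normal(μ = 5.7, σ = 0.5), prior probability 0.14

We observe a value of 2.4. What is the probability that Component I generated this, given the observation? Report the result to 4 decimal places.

The responsibility of component k is π_k f_k(x) divided by Σ_j π_j f_j(x).
Component likelihoods at x = 2.4:
  f_I = 0.205101
  f_II = 0.20042
  f_III = 2.77336e-10
Prior × likelihood for each component:
  π_I·f_I = 0.06 × 0.205101 = 0.012306
  π_II·f_II = 0.80 × 0.20042 = 0.160336
  π_III·f_III = 0.14 × 2.77336e-10 = 3.8827e-11
Denominator: 0.012306 + 0.160336 + 3.8827e-11 = 0.172642
So the posterior for Component I is 0.012306 / 0.172642 ≈ 0.0713.

0.0713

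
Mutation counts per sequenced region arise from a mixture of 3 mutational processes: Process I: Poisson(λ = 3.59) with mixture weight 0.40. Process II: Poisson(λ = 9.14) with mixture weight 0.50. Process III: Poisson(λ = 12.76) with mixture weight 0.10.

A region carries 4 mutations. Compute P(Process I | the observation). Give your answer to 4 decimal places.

The responsibility of component k is π_k f_k(x) divided by Σ_j π_j f_j(x).
Poisson probabilities:
  L_I = e^(−3.59)·3.59^4/4! = 0.191007
  L_II = e^(−9.14)·9.14^4/4! = 0.0311977
  L_III = e^(−12.76)·12.76^4/4! = 0.0031739
Prior × likelihood for each component:
  π_I·L_I = 0.40 × 0.191007 = 0.0764028
  π_II·L_II = 0.50 × 0.0311977 = 0.0155988
  π_III·L_III = 0.10 × 0.0031739 = 0.00031739
Sum: 0.0764028 + 0.0155988 + 0.00031739 = 0.092319
Responsibility of Process I: 0.0764028 / 0.092319 ≈ 0.8276

0.8276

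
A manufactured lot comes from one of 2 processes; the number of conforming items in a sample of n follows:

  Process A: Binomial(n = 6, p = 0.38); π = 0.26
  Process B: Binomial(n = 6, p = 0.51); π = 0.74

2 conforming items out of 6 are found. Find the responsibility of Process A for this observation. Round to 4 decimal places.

By Bayes' theorem, P(k | x) = π_k f_k(x) / Σ_j π_j f_j(x).
Component likelihoods at x = 2 conforming items out of 6:
  p_A = 0.320055
  p_B = 0.224914
Weight by the priors:
  π_A·p_A = 0.26 × 0.320055 = 0.0832144
  π_B·p_B = 0.74 × 0.224914 = 0.166436
Normaliser: 0.0832144 + 0.166436 = 0.249651
P(Process A | the observation) = 0.0832144 / 0.249651 ≈ 0.3333

0.3333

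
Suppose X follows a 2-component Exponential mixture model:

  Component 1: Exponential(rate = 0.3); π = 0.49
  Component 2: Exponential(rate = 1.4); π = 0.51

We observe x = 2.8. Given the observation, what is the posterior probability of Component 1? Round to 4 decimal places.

The responsibility of component k is w_k f_k(x) divided by Σ_j w_j f_j(x).
Evaluate each component's likelihood at the observed value:
  f_1 = 0.129513
  f_2 = 0.0277775
Unnormalised posteriors:
  w_1·f_1 = 0.49 × 0.129513 = 0.0634614
  w_2·f_2 = 0.51 × 0.0277775 = 0.0141665
Marginal: 0.0634614 + 0.0141665 = 0.077628
P(Component 1 | x) ≈ 0.8175

0.8175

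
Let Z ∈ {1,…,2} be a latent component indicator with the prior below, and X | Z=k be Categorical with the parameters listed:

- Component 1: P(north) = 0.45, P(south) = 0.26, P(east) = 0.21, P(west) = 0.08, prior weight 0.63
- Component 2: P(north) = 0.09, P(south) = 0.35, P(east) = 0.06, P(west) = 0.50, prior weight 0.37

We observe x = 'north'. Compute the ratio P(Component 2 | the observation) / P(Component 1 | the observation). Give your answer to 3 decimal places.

0.117

Posterior odds = (w_i f_i(x)) / (w_j f_j(x)); the normalising sum cancels.
Evaluate each component's likelihood at the observed value:
  f_1 = 0.45
  f_2 = 0.09
Odds = (0.37/0.63) × (0.09/0.45) = 0.587302 × 0.2 ≈ 0.117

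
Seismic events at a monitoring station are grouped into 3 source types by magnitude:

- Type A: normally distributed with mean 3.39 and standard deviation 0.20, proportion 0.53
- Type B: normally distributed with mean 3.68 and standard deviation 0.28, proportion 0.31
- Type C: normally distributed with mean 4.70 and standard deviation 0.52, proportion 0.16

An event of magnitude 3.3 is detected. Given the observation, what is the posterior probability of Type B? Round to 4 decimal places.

0.1550

Apply Bayes' rule: the posterior for each component is proportional to its prior times its likelihood at x.
Component likelihoods at x = 3.3:
  f_A = (1/(0.20·√(2π)))·exp(−(3.3−3.39)²/(2·0.20²)) = 1.994711·exp(-0.10125) = 1.80263
  f_B = (1/(0.28·√(2π)))·exp(−(3.3−3.68)²/(2·0.28²)) = 1.424794·exp(-0.92092) = 0.567286
  f_C = (1/(0.52·√(2π)))·exp(−(3.3−4.70)²/(2·0.52²)) = 0.767197·exp(-3.62426) = 0.0204602
Unnormalised posteriors:
  P(Z=A)·f_A = 0.53 × 1.80263 = 0.955396
  P(Z=B)·f_B = 0.31 × 0.567286 = 0.175859
  P(Z=C)·f_C = 0.16 × 0.0204602 = 0.00327364
Denominator: 0.955396 + 0.175859 + 0.00327364 = 1.13453
So the posterior for Type B is 0.175859 / 1.13453 ≈ 0.1550.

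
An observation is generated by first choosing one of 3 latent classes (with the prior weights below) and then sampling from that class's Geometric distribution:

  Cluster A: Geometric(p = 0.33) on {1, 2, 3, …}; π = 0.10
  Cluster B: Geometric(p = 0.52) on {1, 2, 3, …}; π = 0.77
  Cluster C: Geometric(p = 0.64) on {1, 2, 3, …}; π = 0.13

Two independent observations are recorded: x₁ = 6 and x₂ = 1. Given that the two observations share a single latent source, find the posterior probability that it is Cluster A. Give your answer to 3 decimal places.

Apply Bayes' rule: the posterior for each component is proportional to its prior times its likelihood at x.
Since both observations come from the same component, the likelihood for component k is f_k(x₁)·f_k(x₂).
  f_A = [0.33·(1−0.33)^5 = 0.33·0.135013 = 0.0445541] × [0.33] = 0.0147029
  f_B = [0.52·(1−0.52)^5 = 0.52·0.0254804 = 0.0132498] × [0.52] = 0.0068899
  f_C = [0.64·(1−0.64)^5 = 0.64·0.00604662 = 0.00386984] × [0.64] = 0.00247669
Unnormalised posteriors:
  P(Z=A)·f_A = 0.10 × 0.0147029 = 0.00147029
  P(Z=B)·f_B = 0.77 × 0.0068899 = 0.00530522
  P(Z=C)·f_C = 0.13 × 0.00247669 = 0.00032197
Marginal: 0.00147029 + 0.00530522 + 0.00032197 = 0.00709748
P(Cluster A | x₁, x₂) = 0.00147029 / 0.00709748 ≈ 0.207

0.207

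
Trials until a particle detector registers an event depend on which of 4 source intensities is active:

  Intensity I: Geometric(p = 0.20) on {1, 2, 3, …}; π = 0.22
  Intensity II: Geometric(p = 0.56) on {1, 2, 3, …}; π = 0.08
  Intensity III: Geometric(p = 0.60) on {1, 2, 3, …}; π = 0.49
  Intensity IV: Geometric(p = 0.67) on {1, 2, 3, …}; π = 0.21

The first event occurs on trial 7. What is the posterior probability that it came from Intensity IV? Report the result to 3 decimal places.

0.014

Apply Bayes' rule: the posterior for each component is proportional to its prior times its likelihood at x.
Component likelihoods at x = 7:
  f_I = 0.0524288
  f_II = 0.00406354
  f_III = 0.0024576
  f_IV = 0.000865284
Prior × likelihood for each component:
  P(Z=I)·f_I = 0.22 × 0.0524288 = 0.0115343
  P(Z=II)·f_II = 0.08 × 0.00406354 = 0.000325083
  P(Z=III)·f_III = 0.49 × 0.0024576 = 0.00120422
  P(Z=IV)·f_IV = 0.21 × 0.000865284 = 0.00018171
Marginal: 0.0115343 + 0.000325083 + 0.00120422 + 0.00018171 = 0.0132454
So the posterior for Intensity IV is 0.00018171 / 0.0132454 ≈ 0.014.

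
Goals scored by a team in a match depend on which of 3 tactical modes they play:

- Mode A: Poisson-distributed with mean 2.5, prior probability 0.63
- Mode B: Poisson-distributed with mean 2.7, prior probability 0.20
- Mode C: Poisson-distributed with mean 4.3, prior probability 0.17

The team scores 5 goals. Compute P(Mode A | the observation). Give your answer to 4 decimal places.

0.4870

By Bayes' theorem, P(k | x) = π_k f_k(x) / Σ_j π_j f_j(x).
Component likelihoods at x = 5 goals:
  L_A = 0.0668009
  L_B = 0.0803605
  L_C = 0.166224
Weight by the priors:
  π_A·L_A = 0.63 × 0.0668009 = 0.0420846
  π_B·L_B = 0.20 × 0.0803605 = 0.0160721
  π_C·L_C = 0.17 × 0.166224 = 0.0282581
Marginal: 0.0420846 + 0.0160721 + 0.0282581 = 0.0864148
Responsibility of Mode A: 0.0420846 / 0.0864148 ≈ 0.4870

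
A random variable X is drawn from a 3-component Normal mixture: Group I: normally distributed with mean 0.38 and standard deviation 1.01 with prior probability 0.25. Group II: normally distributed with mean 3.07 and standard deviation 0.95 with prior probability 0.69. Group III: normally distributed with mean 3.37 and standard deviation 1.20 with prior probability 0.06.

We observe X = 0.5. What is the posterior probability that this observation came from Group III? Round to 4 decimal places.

0.0107

P(component k | x) = π_k·f_k(x) / marginal(x), where marginal(x) = Σ_j π_j·f_j(x).
Normal densities:
  f_I = 0.392214
  f_II = 0.0108145
  f_III = 0.0190384
Multiply by the mixture weights:
  π_I·f_I = 0.25 × 0.392214 = 0.0980536
  π_II·f_II = 0.69 × 0.0108145 = 0.00746199
  π_III·f_III = 0.06 × 0.0190384 = 0.00114231
Marginal: 0.0980536 + 0.00746199 + 0.00114231 = 0.106658
Responsibility of Group III: 0.00114231 / 0.106658 ≈ 0.0107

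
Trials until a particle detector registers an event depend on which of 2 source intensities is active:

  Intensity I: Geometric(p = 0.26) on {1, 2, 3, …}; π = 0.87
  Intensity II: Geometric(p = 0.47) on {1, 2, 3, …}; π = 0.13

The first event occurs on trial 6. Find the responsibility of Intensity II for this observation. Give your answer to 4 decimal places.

0.0484

By Bayes' theorem, P(k | x) = π_k f_k(x) / Σ_j π_j f_j(x).
Component likelihoods at x = 6:
  L_I = 0.26·(1−0.26)^5 = 0.26·0.221901 = 0.0576942
  L_II = 0.47·(1−0.47)^5 = 0.47·0.0418195 = 0.0196552
Weight by the priors:
  π_I·L_I = 0.87 × 0.0576942 = 0.0501939
  π_II·L_II = 0.13 × 0.0196552 = 0.00255517
Denominator: 0.0501939 + 0.00255517 = 0.0527491
Responsibility of Intensity II: 0.00255517 / 0.0527491 ≈ 0.0484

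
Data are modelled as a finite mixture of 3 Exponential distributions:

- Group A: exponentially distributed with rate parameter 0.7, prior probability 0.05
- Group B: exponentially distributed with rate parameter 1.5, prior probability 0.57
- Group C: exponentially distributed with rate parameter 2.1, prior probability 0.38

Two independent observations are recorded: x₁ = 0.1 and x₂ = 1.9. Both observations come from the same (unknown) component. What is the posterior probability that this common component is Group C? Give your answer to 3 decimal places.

Posterior ∝ prior × likelihood, so P(k | x) ∝ π_k f_k(x); normalise over all components.
Since both observations come from the same component, the likelihood for component k is f_k(x₁)·f_k(x₂).
  f_A = [0.7·e^(−0.7·0.1) = 0.7·e^(−0.0700) = 0.652676] × [0.185134] = 0.120833
  f_B = [1.5·e^(−1.5·0.1) = 1.5·e^(−0.1500) = 1.29106] × [0.0867665] = 0.112021
  f_C = [2.1·e^(−2.1·0.1) = 2.1·e^(−0.2100) = 1.70223] × [0.0388494] = 0.0661305
Multiply by the mixture weights:
  π_A·f_A = 0.05 × 0.120833 = 0.00604163
  π_B·f_B = 0.57 × 0.112021 = 0.0638519
  π_C·f_C = 0.38 × 0.0661305 = 0.0251296
Sum: 0.00604163 + 0.0638519 + 0.0251296 = 0.0950231
So the posterior for Group C is 0.0251296 / 0.0950231 ≈ 0.264.

0.264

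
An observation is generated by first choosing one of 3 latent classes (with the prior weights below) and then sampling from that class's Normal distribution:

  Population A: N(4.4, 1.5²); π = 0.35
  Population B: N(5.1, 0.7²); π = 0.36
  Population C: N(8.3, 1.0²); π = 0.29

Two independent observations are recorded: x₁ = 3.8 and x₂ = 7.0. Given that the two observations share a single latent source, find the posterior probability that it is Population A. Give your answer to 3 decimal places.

0.907

The responsibility of component k is w_k f_k(x) divided by Σ_j w_j f_j(x).
Since both observations come from the same component, the likelihood for component k is f_k(x₁)·f_k(x₂).
  p_A = [0.245513] × [0.0592123] = 0.0145374
  p_B = [0.101596] × [0.0143223] = 0.00145509
  p_C = [1.59837e-05] × [0.171369] = 2.73911e-06
Multiply by the mixture weights:
  w_A·p_A = 0.35 × 0.0145374 = 0.0050881
  w_B·p_B = 0.36 × 0.00145509 = 0.000523831
  w_C·p_C = 0.29 × 2.73911e-06 = 7.94342e-07
Sum: 0.0050881 + 0.000523831 + 7.94342e-07 = 0.00561272
So the posterior for Population A is 0.0050881 / 0.00561272 ≈ 0.907.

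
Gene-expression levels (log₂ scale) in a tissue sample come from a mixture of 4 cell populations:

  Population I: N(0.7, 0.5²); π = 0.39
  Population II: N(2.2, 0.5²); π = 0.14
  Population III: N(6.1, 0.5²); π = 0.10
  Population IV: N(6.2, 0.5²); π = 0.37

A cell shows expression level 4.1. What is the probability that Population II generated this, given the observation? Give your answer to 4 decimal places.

Posterior ∝ prior × likelihood, so P(k | x) ∝ P(Z=k) f_k(x); normalise over all components.
Component likelihoods at x = 4.1:
  L_I = (1/(0.5·√(2π)))·exp(−(4.1−0.7)²/(2·0.5²)) = 0.797885·exp(-23.12000) = 7.26192e-11
  L_II = (1/(0.5·√(2π)))·exp(−(4.1−2.2)²/(2·0.5²)) = 0.797885·exp(-7.22000) = 0.000583894
  L_III = (1/(0.5·√(2π)))·exp(−(4.1−6.1)²/(2·0.5²)) = 0.797885·exp(-8.00000) = 0.00026766
  L_IV = (1/(0.5·√(2π)))·exp(−(4.1−6.2)²/(2·0.5²)) = 0.797885·exp(-8.82000) = 0.000117886
Unnormalised posteriors:
  P(Z=I)·L_I = 0.39 × 7.26192e-11 = 2.83215e-11
  P(Z=II)·L_II = 0.14 × 0.000583894 = 8.17451e-05
  P(Z=III)·L_III = 0.10 × 0.00026766 = 2.6766e-05
  P(Z=IV)·L_IV = 0.37 × 0.000117886 = 4.36179e-05
Normaliser: 2.83215e-11 + 8.17451e-05 + 2.6766e-05 + 4.36179e-05 = 0.000152129
P(Population II | 4.1) ≈ 0.5373

0.5373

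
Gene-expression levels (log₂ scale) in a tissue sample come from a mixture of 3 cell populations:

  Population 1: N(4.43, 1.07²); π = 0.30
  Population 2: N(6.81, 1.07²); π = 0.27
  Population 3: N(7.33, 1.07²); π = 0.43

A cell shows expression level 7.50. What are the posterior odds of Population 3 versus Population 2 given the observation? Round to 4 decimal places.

1.9361

Only the two components matter; the odds are (P(Z=i) f_i(x)) / (P(Z=j) f_j(x)).
Evaluate each component's likelihood at the observed value:
  f_1 = (1/(1.07·√(2π)))·exp(−(7.50−4.43)²/(2·1.07²)) = 0.372843·exp(-4.11604) = 0.00608071
  f_2 = (1/(1.07·√(2π)))·exp(−(7.50−6.81)²/(2·1.07²)) = 0.372843·exp(-0.20792) = 0.30285
  f_3 = (1/(1.07·√(2π)))·exp(−(7.50−7.33)²/(2·1.07²)) = 0.372843·exp(-0.01262) = 0.368167
Odds = (0.43/0.27) × (0.368167/0.30285) = 1.59259 × 1.21568 ≈ 1.9361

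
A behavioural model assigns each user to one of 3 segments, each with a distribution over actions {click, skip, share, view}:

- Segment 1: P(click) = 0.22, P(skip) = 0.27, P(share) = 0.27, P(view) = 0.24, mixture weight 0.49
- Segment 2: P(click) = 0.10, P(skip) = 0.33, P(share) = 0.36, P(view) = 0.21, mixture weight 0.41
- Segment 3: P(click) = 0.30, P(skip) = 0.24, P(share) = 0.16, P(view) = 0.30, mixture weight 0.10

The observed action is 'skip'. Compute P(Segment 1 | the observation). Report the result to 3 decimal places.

Apply Bayes' rule: the posterior for each component is proportional to its prior times its likelihood at x.
Evaluate each component's likelihood at the observed value:
  p_1 = P(skip | comp) = 0.27
  p_2 = P(skip | comp) = 0.33
  p_3 = P(skip | comp) = 0.24
Prior × likelihood for each component:
  π_1·p_1 = 0.49 × 0.27 = 0.1323
  π_2·p_2 = 0.41 × 0.33 = 0.1353
  π_3·p_3 = 0.10 × 0.24 = 0.024
Normaliser: 0.1323 + 0.1353 + 0.024 = 0.2916
P(Segment 1 | 'skip') ≈ 0.454

0.454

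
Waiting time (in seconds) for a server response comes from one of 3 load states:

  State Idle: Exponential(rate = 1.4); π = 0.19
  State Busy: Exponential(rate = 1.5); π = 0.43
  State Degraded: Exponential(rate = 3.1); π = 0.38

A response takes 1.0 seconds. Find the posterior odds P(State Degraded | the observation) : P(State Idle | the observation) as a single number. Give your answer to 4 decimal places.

0.8090

The posterior odds equal the prior odds times the likelihood ratio: (π_i/π_j)·(f_i(x)/f_j(x)).
Component likelihoods at x = 1.0 seconds:
  f_Idle = 1.4·e^(−1.4·1.0) = 1.4·e^(−1.4000) = 0.345236
  f_Busy = 1.5·e^(−1.5·1.0) = 1.5·e^(−1.5000) = 0.334695
  f_Degraded = 3.1·e^(−3.1·1.0) = 3.1·e^(−3.1000) = 0.139653
Odds = (0.38/0.19) × (0.139653/0.345236) = 2 × 0.404514 ≈ 0.8090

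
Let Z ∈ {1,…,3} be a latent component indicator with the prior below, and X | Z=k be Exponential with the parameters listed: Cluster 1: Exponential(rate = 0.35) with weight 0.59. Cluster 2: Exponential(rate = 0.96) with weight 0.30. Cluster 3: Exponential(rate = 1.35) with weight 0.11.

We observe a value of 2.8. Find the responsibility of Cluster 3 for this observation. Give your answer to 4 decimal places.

Posterior ∝ prior × likelihood, so P(k | x) ∝ π_k f_k(x); normalise over all components.
Exponential densities:
  f_1 = 0.131359
  f_2 = 0.0652962
  f_3 = 0.0308106
Multiply by the mixture weights:
  π_1·f_1 = 0.59 × 0.131359 = 0.0775017
  π_2·f_2 = 0.30 × 0.0652962 = 0.0195888
  π_3·f_3 = 0.11 × 0.0308106 = 0.00338917
Denominator: 0.0775017 + 0.0195888 + 0.00338917 = 0.10048
So the posterior for Cluster 3 is 0.00338917 / 0.10048 ≈ 0.0337.

0.0337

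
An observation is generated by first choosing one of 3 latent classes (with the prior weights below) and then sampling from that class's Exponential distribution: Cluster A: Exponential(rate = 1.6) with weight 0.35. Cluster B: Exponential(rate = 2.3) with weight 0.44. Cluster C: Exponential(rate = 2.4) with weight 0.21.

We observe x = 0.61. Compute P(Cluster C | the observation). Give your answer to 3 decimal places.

By Bayes' theorem, P(k | x) = w_k f_k(x) / Σ_j w_j f_j(x).
Evaluate each component's likelihood at the observed value:
  p_A = 0.602905
  p_B = 0.565474
  p_C = 0.555142
Prior × likelihood for each component:
  w_A·p_A = 0.35 × 0.602905 = 0.211017
  w_B·p_B = 0.44 × 0.565474 = 0.248809
  w_C·p_C = 0.21 × 0.555142 = 0.11658
Marginal: 0.211017 + 0.248809 + 0.11658 = 0.576405
Responsibility of Cluster C: 0.11658 / 0.576405 ≈ 0.202

0.202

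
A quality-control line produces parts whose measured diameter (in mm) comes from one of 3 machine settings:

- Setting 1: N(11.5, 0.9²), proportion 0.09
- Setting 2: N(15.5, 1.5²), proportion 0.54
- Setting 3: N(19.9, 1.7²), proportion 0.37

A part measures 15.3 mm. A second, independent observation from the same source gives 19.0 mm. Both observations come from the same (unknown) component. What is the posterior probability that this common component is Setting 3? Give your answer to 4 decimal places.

0.1547

By Bayes' theorem, P(k | x) = π_k f_k(x) / Σ_j π_j f_j(x).
Since both observations come from the same component, the likelihood for component k is f_k(x₁)·f_k(x₂).
  p_1 = [(1/(0.9·√(2π)))·exp(−(15.3−11.5)²/(2·0.9²)) = 0.443269·exp(-8.91358) = 5.96415e-05] × [3.68976e-16] = 2.20063e-20
  p_2 = [(1/(1.5·√(2π)))·exp(−(15.3−15.5)²/(2·1.5²)) = 0.265962·exp(-0.00889) = 0.263608] × [0.0174813] = 0.0046082
  p_3 = [(1/(1.7·√(2π)))·exp(−(15.3−19.9)²/(2·1.7²)) = 0.234672·exp(-3.66090) = 0.00603327] × [0.203986] = 0.0012307
Prior × likelihood for each component:
  π_1·p_1 = 0.09 × 2.20063e-20 = 1.98057e-21
  π_2·p_2 = 0.54 × 0.0046082 = 0.00248843
  π_3·p_3 = 0.37 × 0.0012307 = 0.000455359
Evidence: 1.98057e-21 + 0.00248843 + 0.000455359 = 0.00294379
P(Setting 3 | x) = 0.000455359 / 0.00294379 ≈ 0.1547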